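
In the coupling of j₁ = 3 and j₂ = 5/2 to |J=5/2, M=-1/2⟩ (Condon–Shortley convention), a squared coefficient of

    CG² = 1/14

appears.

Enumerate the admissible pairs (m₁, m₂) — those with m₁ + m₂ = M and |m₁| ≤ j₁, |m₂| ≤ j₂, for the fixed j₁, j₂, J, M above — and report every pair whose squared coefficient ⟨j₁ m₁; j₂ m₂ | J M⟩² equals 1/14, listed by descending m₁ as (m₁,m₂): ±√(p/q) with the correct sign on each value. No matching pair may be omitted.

(-2,3/2): −√(1/14)

Admissible pairs with m₁+m₂ = M = -1/2: (-3,5/2), (-2,3/2), (-1,1/2), (0,-1/2), (1,-3/2), (2,-5/2)
  (m₁,m₂)=(2,-5/2): CG² = 5/14, CG = +√(5/14)
  (m₁,m₂)=(1,-3/2): CG² = 1/35, CG = −√(1/35)
  (m₁,m₂)=(0,-1/2): CG² = 8/105, CG = −√(8/105)
  (m₁,m₂)=(-1,1/2): CG² = 8/35, CG = +√(8/35)
  (m₁,m₂)=(-2,3/2): CG² = 1/14, CG = −√(1/14)   ← matches the target
  (m₁,m₂)=(-3,5/2): CG² = 5/21, CG = −√(5/21)
Pairs with CG² = 1/14: (-2,3/2): −√(1/14)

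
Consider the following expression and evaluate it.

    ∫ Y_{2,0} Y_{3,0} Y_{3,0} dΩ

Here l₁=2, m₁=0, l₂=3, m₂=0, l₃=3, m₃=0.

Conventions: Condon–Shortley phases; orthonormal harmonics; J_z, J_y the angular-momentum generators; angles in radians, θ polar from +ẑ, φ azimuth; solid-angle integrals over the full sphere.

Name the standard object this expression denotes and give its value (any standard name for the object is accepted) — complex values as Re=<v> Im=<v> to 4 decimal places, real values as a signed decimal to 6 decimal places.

This is a Gaunt coefficient — the integral of a triple product of spherical harmonics over the sphere.
Rules hold: Σm=0, L=8 even, 1≤3≤5.
N = 5·7·7 = 245
Δ = 2!·2!·4!/9! = 1/3780
Racah Σ t=0..2: t=0:+1/24 t=1:−1/4 t=2:+1/24 = -1/6
⇒ 3j(2 3 3; 0 0 0)² = 4/105, sgn +1
(m-triple is (0,0,0) — same symbol as above.)
4πI² = N·(3j₀)²·(3jₘ)² = 16/45
I = +1·√(0.355556/4π) = 0.16820883

Gaunt coefficient, +0.168209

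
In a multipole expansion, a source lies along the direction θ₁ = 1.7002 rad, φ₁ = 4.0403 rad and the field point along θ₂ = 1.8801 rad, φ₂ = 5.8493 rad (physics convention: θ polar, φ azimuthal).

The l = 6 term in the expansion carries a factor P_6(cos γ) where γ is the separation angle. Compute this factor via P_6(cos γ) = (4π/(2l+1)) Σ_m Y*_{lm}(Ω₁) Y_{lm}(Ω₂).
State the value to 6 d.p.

Addition theorem: P_6(cos γ) = (4π/13) Σ_m Y*_{lm}(Ω₁) Y_{lm}(Ω₂), m = −6…6:
  m=-6: Y*=0.28878 - 0.35722j  Y=-0.30983 + 0.18500j  product -0.02339 + 0.16410j
  m=-5: Y*=-0.04496 - 0.20213j  Y=0.22510 - 0.33000j  product -0.07682 - 0.03066j
  m=-4: Y*=0.25335 + 0.12340j  Y=-0.00093 + 0.00557j  product -0.00092 + 0.00130j
  m=-3: Y*=0.20835 - 0.09948j  Y=0.09026 + 0.32723j  product 0.05136 + 0.05920j
  m=-2: Y*=-0.05105 + 0.22140j  Y=-0.07346 - 0.08669j  product 0.02294 - 0.01184j
  m=-1: Y*=0.14802 + 0.18603j  Y=-0.27135 - 0.12573j  product -0.01678 - 0.06909j
  m=+0: Y*=-0.21218 + 0.00000j  Y=0.14038 + 0.00000j  product -0.02979 + 0.00000j
  m=+1: Y*=-0.14802 + 0.18603j  Y=0.27135 - 0.12573j  product -0.01678 + 0.06909j
  m=+2: Y*=-0.05105 - 0.22140j  Y=-0.07346 + 0.08669j  product 0.02294 + 0.01184j
  m=+3: Y*=-0.20835 - 0.09948j  Y=-0.09026 + 0.32723j  product 0.05136 - 0.05920j
  m=+4: Y*=0.25335 - 0.12340j  Y=-0.00093 - 0.00557j  product -0.00092 - 0.00130j
  m=+5: Y*=0.04496 - 0.20213j  Y=-0.22510 - 0.33000j  product -0.07682 + 0.03066j
  m=+6: Y*=0.28878 + 0.35722j  Y=-0.30983 - 0.18500j  product -0.02339 - 0.16410j
Accumulated sum -0.11700 + 0.00000j; after 4π/(2l+1) scaling, -0.11310 + 0.00000j ⇒ P_6 = -0.113101

-0.113101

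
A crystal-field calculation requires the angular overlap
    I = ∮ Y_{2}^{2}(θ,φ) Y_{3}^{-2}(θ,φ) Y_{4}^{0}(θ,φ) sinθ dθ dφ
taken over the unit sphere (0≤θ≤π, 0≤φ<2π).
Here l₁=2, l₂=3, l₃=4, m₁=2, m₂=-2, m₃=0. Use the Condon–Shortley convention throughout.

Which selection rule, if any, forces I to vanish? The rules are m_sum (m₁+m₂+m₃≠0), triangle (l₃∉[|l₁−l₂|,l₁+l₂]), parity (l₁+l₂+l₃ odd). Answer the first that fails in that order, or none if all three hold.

m₁+m₂+m₃ = 2 − 2 + 0 = 0  ✓
triangle: |2−3|=1 ≤ l₃=4 ≤ 2+3=5  ✓
parity: l₁+l₂+l₃ = 9 is odd  ✗

parity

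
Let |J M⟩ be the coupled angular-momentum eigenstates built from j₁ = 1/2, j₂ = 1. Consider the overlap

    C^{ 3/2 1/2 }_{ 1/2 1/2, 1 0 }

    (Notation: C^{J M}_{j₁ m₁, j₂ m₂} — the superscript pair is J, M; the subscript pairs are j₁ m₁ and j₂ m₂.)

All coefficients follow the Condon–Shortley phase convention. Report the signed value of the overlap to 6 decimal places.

+√(2/3) = +0.816497

triangle: 0!×1!×2!/4! = 2/24
(j±m)!: 1!×0!×1!×1!×2!×1! = 2
prefactor² = (2J+1)×Δ×N² = 2/3
  k=0: +1/(0!×0!×0!×1!×1!×1!) = 1
Σ = 1  ⇒  CG² = 2/3×1² = 2/3
CG = +√(2/3) = +0.816497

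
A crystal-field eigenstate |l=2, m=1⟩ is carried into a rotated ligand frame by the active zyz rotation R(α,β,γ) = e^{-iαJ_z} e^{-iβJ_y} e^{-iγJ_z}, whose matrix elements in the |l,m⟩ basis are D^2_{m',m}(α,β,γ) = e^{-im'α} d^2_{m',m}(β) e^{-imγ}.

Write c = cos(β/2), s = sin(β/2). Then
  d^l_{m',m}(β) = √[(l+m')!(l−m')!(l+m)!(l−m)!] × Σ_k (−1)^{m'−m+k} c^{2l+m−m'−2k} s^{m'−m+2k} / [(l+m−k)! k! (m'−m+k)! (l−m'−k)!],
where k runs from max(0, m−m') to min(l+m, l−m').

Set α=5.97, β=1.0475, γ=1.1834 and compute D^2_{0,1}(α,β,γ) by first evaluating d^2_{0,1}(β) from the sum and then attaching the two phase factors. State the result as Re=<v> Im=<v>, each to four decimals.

D^2_{0,1}(5.9700,1.0475,1.1834) = e^{-i·0·5.9700}·d^2_{0,1}(1.0475)·e^{-i·1·1.1834}. Compute d first:
Half-angle: c=0.865950, s=0.500131. N=√(2·2·6·1)=4.898979
Admissible k: 1..2 (factorial args all ≥0)
  k=1: (−1)^0·4.8990/(2)·0.8659^3·0.5001^1 = +0.795495
  k=2: (−1)^1·4.8990/(2)·0.8659^1·0.5001^3 = -0.265350
d^2_{0,1}(1.0475) = +0.795495 -0.265350 = +0.530145
Attach z-rotation phases: D = e^{-i(0)(5.9700)}·(+0.530145)·e^{-i(1)(1.1834)} = +0.200278-0.490859i

Re=0.2003 Im=-0.4909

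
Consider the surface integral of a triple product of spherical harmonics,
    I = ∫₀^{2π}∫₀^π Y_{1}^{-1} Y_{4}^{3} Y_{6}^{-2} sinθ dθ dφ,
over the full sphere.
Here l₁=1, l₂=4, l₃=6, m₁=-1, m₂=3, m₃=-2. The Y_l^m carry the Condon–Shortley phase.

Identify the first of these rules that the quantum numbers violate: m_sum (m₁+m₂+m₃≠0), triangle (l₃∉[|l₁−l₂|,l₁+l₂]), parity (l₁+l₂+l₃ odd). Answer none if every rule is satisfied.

triangle

m₁+m₂+m₃ = -1 + 3 − 2 = 0  ✓
triangle: need |l₁−l₂| ≤ l₃ ≤ l₁+l₂ = [3,5]; l₃=6 is outside  ✗
parity: l₁+l₂+l₃ = 11 is odd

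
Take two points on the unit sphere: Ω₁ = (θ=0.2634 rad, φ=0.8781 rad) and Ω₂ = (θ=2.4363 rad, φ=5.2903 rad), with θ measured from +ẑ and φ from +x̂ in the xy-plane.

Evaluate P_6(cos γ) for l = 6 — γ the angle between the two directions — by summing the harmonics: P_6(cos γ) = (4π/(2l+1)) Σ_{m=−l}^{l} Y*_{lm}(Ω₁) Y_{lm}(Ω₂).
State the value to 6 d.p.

-0.366268

Term-by-term m-sum for l=6 (normalisation 4π/13 = 0.966644):
  m=-6: Y*=0.00008 - 0.00013j  Y=0.03396 - 0.01148j  product 0.00000 - 0.00001j
  m=-5: Y*=-0.00061 - 0.00183j  Y=-0.03638 + 0.14126j  product 0.00028 - 0.00002j
  m=-4: Y*=-0.01414 - 0.00550j  Y=-0.22867 - 0.25001j  product 0.00186 + 0.00479j
  m=-3: Y*=-0.07039 + 0.03912j  Y=0.45030 - 0.07403j  product -0.02880 + 0.02283j
  m=-2: Y*=-0.05249 + 0.27989j  Y=-0.09140 + 0.20747j  product -0.05327 - 0.03647j
  m=-1: Y*=0.37773 + 0.45516j  Y=0.14449 + 0.22155j  product -0.04626 + 0.14946j
  m=+0: Y*=0.39899 + 0.00000j  Y=-0.31713 + 0.00000j  product -0.12653 + 0.00000j
  m=+1: Y*=-0.37773 + 0.45516j  Y=-0.14449 + 0.22155j  product -0.04626 - 0.14946j
  m=+2: Y*=-0.05249 - 0.27989j  Y=-0.09140 - 0.20747j  product -0.05327 + 0.03647j
  m=+3: Y*=0.07039 + 0.03912j  Y=-0.45030 - 0.07403j  product -0.02880 - 0.02283j
  m=+4: Y*=-0.01414 + 0.00550j  Y=-0.22867 + 0.25001j  product 0.00186 - 0.00479j
  m=+5: Y*=0.00061 - 0.00183j  Y=0.03638 + 0.14126j  product 0.00028 + 0.00002j
  m=+6: Y*=0.00008 + 0.00013j  Y=0.03396 + 0.01148j  product 0.00000 + 0.00001j
Total Σ_m = -0.37891 - 0.00000j. Multiply by 0.966644: -0.36627 - 0.00000j. P_6(cos γ) = -0.366268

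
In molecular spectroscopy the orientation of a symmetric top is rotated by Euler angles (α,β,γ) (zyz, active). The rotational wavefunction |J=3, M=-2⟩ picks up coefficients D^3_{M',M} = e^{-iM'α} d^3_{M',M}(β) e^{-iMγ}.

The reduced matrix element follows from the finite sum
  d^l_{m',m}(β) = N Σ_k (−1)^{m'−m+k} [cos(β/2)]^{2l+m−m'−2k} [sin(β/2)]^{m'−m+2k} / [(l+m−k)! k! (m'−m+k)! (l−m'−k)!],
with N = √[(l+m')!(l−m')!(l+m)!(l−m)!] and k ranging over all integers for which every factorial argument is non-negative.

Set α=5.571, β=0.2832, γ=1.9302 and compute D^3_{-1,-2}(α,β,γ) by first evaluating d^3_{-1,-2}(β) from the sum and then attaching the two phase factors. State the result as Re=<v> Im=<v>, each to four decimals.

Re=0.4071 Im=0.0027

First d^3_{-1,-2}(β=0.2832), then the phase factors e^{-i(-1)α} and e^{-i(-2)γ}:
c=cos(0.283200/2)=0.989991, s=sin(0.283200/2)=0.141127; N=√[2·24·1·120]=75.894664
k: max(0,(-2)−(-1))=0 … min(3+(-2),3−(-1))=1
  k=0: (−1)^1·75.8947/(24)·0.9900^5·0.1411^1 = -0.424393
  k=1: (−1)^2·75.8947/(12)·0.9900^3·0.1411^3 = +0.017249
d^3_{-1,-2}(0.2832) = -0.424393 +0.017249 = -0.407144
Attach z-rotation phases: D = e^{-i(-1)(5.5710)}·(-0.407144)·e^{-i(-2)(1.9302)} = +0.407135+0.002696i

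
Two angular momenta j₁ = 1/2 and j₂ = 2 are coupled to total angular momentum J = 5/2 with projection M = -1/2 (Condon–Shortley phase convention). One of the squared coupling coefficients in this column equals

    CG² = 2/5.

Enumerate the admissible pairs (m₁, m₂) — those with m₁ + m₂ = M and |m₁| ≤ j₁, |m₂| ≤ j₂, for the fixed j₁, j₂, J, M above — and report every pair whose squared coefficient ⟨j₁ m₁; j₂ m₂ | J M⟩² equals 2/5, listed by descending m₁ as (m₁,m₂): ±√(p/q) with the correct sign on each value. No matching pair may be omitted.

Admissible pairs with m₁+m₂ = M = -1/2: (-1/2,0), (1/2,-1)
  (m₁,m₂)=(1/2,-1): CG² = 2/5, CG = +√(2/5)   ← matches the target
  (m₁,m₂)=(-1/2,0): CG² = 3/5, CG = +√(3/5)
Pairs with CG² = 2/5: (1/2,-1): +√(2/5)

(1/2,-1): +√(2/5)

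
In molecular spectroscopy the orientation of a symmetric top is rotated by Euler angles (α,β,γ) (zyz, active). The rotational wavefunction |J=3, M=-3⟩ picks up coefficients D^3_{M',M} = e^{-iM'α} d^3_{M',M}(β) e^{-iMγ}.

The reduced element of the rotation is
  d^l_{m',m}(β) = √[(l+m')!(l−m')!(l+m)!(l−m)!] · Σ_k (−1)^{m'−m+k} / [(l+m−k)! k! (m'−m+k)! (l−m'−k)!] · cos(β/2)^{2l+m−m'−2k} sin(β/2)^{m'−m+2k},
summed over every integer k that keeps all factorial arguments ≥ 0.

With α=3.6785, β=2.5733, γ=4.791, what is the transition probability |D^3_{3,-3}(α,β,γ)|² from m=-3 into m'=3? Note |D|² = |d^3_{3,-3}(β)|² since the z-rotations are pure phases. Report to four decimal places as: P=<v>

Split into d^3_{3,-3}(β=2.5733) × two z-phases.
Half-angle: c=0.280338, s=0.959901. N=√(720·1·1·720)=720.000000
The bounds max(0,m−m')=0 and min(l+m,l−m')=0 give 1 term
  k=0: (−1)^6·720.0000/(720)·0.2803^0·0.9599^6 = +0.782275
d^3_{3,-3}(2.5733) = +0.782275
|D^3_{3,-3}|² = |d^3_{3,-3}(β)|² = (+0.782275)² = 0.611954 (the z-rotation phases have unit modulus)

P=0.6120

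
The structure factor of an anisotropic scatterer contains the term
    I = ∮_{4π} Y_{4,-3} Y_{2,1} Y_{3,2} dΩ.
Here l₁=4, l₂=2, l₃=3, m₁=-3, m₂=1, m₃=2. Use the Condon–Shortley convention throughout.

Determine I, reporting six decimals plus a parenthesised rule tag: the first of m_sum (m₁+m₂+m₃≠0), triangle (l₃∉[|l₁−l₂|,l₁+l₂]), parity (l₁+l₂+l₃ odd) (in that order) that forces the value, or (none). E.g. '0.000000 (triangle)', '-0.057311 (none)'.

0.000000 (parity)

L=9 odd ⇒ parity kills the (l;000) factor ⇒ I = 0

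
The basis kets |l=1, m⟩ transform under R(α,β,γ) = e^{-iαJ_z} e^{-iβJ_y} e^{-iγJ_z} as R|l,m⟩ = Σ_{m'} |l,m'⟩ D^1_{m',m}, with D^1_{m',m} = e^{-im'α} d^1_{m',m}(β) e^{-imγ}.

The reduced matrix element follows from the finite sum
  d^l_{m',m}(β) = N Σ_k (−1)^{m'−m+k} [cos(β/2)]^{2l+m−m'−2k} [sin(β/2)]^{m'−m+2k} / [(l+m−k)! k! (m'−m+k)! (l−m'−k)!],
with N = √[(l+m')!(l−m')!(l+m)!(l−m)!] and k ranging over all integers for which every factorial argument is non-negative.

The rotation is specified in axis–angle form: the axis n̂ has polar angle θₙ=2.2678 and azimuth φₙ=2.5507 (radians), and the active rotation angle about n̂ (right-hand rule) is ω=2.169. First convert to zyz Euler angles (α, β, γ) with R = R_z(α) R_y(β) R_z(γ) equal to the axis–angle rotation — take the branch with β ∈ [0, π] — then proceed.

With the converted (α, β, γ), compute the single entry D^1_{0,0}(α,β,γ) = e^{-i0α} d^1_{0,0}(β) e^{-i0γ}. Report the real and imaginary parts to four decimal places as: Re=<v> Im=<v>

Re=0.0810 Im=0.0000

Axis–angle → zyz. n̂ = (sinθₙcosφₙ, sinθₙsinφₙ, cosθₙ) = (-0.636759, +0.427169, -0.641923), ω = 2.1690.
R = I cosω + sinω [n̂]ₓ + (1−cosω) n̂n̂ᵀ gives
  R = [+0.070642, +0.105268, +0.991932; -0.955637, -0.277924, +0.097551; +0.285951, -0.954818, +0.080964]
β = atan2(√(R₁₃²+R₂₃²), R₃₃) = 1.489743; α = atan2(R₂₃, R₁₃) mod 2π = 0.098029; γ = atan2(R₃₂, −R₃₁) mod 2π = 4.421407
Split into d^1_{0,0}(β=1.4897) × two z-phases.
With c≡cos(β/2)=0.735175 and s≡sin(β/2)=0.677877, N=[1·1·1·1]^{1/2}=1.000000
k∈{0,1} keeps every argument non-negative
  k=0: (−1)^0·1.0000/(1)·0.7352^2·0.6779^0 = +0.540482
  k=1: (−1)^1·1.0000/(1)·0.7352^0·0.6779^2 = -0.459518
d^1_{0,0}(1.4897) = +0.540482 -0.459518 = +0.080964
Phases: e^{-i·(0)·0.0980}=+1.000000+0.000000i, e^{-i·(0)·4.4214}=+1.000000+0.000000i ⇒ D=+0.080964+0.000000i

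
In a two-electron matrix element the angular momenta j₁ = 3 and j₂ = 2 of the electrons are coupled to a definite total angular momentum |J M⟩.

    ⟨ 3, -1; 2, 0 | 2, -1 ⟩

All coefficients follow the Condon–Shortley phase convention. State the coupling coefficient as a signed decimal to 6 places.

j₁+j₂−J=3  J+j₁−j₂=3  J−j₁+j₂=1  j₁+j₂+J+1=8
(j₁±m₁, j₂±m₂, J±M) = (2,4,2,2,1,3)
P² = 36/7
sum k=1..2:
  [1] −1/12 = -1/12
  [2] +1/4 = 1/4
S = 1/6
C² = P²·S² = 1/7 ; C = +0.377964

+0.377964  (= +√(1/7))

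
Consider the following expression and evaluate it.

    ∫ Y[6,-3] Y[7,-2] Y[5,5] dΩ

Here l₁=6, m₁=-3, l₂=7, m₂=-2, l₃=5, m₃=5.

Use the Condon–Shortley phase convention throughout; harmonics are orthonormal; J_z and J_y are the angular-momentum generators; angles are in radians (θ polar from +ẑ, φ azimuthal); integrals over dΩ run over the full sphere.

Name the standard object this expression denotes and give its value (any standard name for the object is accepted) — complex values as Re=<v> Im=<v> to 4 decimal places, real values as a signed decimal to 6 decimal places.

Gaunt coefficient, +0.140567

This is a Gaunt coefficient — the integral of a triple product of spherical harmonics over the sphere.
Checks pass: Σm=0; 18 even; l₃=5∈[1,13].
(2·6+1)(2·7+1)(2·5+1) = 2145
Δ: 8! 4! 6! / 19! → 1/174594420
sum: t=2:+1/4147200 t=3:−1/207360 t=4:+1/82944 t=5:−1/207360 t=6:+1/4147200 = 1/345600
3j²(6 7 5; 0 0 0) = Δ·Π!·Σ² = 420/46189  (sign -1)
sum: t=5:−1/12441600 = -1/12441600
3j²(6 7 5; -3 -2 5) = Δ·Π!·Σ² = 588/46189  (sign -1)
combine: 4πI² = 2145·420/46189·588/46189 = 3704400/14919047
take √, sign +1: I = 0.14056703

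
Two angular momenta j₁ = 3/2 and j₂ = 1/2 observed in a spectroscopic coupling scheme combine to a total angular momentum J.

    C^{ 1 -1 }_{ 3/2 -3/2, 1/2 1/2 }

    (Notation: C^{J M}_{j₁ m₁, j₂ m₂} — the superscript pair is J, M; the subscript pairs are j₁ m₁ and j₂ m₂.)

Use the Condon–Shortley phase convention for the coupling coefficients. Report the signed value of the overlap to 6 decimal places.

triangle: 1!×2!×0!/4! = 2/24
(j±m)!: 0!×3!×1!×0!×0!×2! = 12
prefactor² = (2J+1)×Δ×N² = 3
  k=1: −1/(1!×0!×2!×0!×0!×0!) = -1/2
Σ = -1/2  ⇒  CG² = 3×(-1/2)² = 3/4
CG = −√(3/4) = -0.866025

−√(3/4) = -0.866025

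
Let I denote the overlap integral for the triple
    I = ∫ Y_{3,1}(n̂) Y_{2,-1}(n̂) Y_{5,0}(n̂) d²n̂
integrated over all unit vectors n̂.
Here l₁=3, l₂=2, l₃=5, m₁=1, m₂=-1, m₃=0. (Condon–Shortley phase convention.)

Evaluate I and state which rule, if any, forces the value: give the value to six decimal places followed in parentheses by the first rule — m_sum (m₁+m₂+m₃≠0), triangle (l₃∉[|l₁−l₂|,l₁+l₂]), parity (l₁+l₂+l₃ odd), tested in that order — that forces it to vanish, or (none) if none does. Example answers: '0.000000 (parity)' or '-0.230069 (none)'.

0.169433 (none)

m-sum 0 ✓  L=10 even ✓  1≤5≤5 ✓
Π(2lᵢ+1) = 7×5×11 = 385
triangle coeff Δ(3,2,5) = 1/2310
Σ_t [0,0]: t=0:+1/144 = 1/144
(3j)²=10/231 [(3 2 5; 0 0 0)], sign=-1
Σ_t [0,0]: t=0:+1/288 = 1/288
(3j)²=5/231 [(3 2 5; 1 -1 0)], sign=-1
⇒ 4πI² = 250/693
I = (+1)√(250/693/(4π)) = 0.16943318
No selection rule forces the value: the integral is nonzero (none).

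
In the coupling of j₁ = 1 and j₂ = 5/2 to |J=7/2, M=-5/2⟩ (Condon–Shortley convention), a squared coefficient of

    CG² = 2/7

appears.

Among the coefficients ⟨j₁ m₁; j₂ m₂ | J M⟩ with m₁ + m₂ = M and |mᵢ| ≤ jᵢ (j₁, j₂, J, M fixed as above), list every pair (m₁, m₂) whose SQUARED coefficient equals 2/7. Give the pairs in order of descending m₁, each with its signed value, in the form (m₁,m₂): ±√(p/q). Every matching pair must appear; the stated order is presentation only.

(0,-5/2): +√(2/7)

Admissible pairs with m₁+m₂ = M = -5/2: (-1,-3/2), (0,-5/2)
  (m₁,m₂)=(0,-5/2): CG² = 2/7, CG = +√(2/7)   ← matches the target
  (m₁,m₂)=(-1,-3/2): CG² = 5/7, CG = +√(5/7)
Pairs with CG² = 2/7: (0,-5/2): +√(2/7)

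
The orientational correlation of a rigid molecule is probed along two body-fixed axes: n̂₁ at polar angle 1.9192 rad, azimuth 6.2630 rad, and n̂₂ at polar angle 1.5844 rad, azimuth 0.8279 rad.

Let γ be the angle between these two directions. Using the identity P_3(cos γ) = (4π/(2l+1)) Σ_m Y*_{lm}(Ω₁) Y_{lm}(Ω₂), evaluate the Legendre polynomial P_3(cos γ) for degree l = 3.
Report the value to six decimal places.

Addition theorem: P_3(cos γ) = (4π/7) Σ_m Y*_{lm}(Ω₁) Y_{lm}(Ω₂), m = −3…3:
  m=-3: Y*=+0.345815-0.020967i  Y=-0.330050-0.255041i  product -0.119484-0.081277i
  m=-2: Y*=-0.307987+0.012440i  Y=+0.001180+0.013850i  product -0.000536-0.004251i
  m=-1: Y*=-0.126716+0.002558i  Y=-0.218384+0.237784i  product +0.027064-0.030690i
  m=+0: Y*=+0.307960-0.000000i  Y=+0.015225+0.000000i  product +0.004689+0.000000i
  m=+1: Y*=+0.126716+0.002558i  Y=+0.218384+0.237784i  product +0.027064+0.030690i
  m=+2: Y*=-0.307987-0.012440i  Y=+0.001180-0.013850i  product -0.000536+0.004251i
  m=+3: Y*=-0.345815-0.020967i  Y=+0.330050-0.255041i  product -0.119484+0.081277i
Accumulated sum -0.181221+0.000000i; after 4π/(2l+1) scaling, -0.325328+0.000000i ⇒ P_3 = -0.325328

-0.325328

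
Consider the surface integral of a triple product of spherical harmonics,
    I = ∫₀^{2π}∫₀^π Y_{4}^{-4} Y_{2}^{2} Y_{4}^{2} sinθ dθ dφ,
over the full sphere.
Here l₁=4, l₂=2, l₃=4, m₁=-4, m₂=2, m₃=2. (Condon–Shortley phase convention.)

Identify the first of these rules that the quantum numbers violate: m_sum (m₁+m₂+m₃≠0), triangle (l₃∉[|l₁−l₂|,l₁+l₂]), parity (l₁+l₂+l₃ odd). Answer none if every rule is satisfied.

none

Σmᵢ = 0  ✓
l₃∈[|l₁−l₂|,l₁+l₂]=[2,6], have l₃=4  ✓
Σlᵢ = 10 ⇒ even  ✓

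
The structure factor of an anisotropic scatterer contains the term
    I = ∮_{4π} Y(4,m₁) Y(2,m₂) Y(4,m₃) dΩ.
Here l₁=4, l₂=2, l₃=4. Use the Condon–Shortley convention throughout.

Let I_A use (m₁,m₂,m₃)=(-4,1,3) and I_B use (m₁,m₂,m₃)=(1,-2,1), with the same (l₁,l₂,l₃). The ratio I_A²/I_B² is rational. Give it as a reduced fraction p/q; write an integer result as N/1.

49/50

Same 4,2,4: normalisation and zero-m 3j drop out of the ratio.
A: Δ: 2! 6! 2! / 11! → 1/13860; sum: t=2:+1/1440 = 1/1440; 3j²(4 2 4; -4 1 3) = Δ·Π!·Σ² = 7/165  (sign -1)
B: Δ: 2! 6! 2! / 11! → 1/13860; sum: t=0:+1/144 = 1/144; 3j²(4 2 4; 1 -2 1) = Δ·Π!·Σ² = 10/231  (sign -1)
I_A²/I_B² = (7/165)/(10/231) = 49/50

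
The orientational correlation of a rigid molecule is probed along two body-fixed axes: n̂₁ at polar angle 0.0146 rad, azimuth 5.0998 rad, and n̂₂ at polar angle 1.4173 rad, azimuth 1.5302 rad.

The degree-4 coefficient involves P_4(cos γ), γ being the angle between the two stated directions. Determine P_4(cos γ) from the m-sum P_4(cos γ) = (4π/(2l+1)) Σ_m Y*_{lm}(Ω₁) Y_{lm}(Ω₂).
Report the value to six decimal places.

Expand P_4 via completeness: Σ_{m} conj(Y_{4,m}) at Ω₁ times Y_{4,m} at Ω₂ —
  m=-4: (+0.000000+0.000000i) × (+0.416532+0.068240i) = -0.000000+0.000000i  (running Σ = -0.000000+0.000000i)
  m=-3: (-0.000004+0.000002i) × (-0.022439+0.183334i) = -0.000000-0.000001i  (running Σ = -0.000000-0.000001i)
  m=-2: (-0.000306-0.000299i) × (+0.272342+0.022161i) = -0.000077-0.000088i  (running Σ = -0.000077-0.000089i)
  m=-1: (+0.010432-0.025568i) × (-0.008229+0.202582i) = +0.005094+0.002324i  (running Σ = +0.005017+0.002235i)
  m=0: (+0.845383-0.000000i) × (+0.245193+0.000000i) = +0.207282+0.000000i  (running Σ = +0.212298+0.002235i)
  m=1: (-0.010432-0.025568i) × (+0.008229+0.202582i) = +0.005094-0.002324i  (running Σ = +0.217392-0.000089i)
  m=2: (-0.000306+0.000299i) × (+0.272342-0.022161i) = -0.000077+0.000088i  (running Σ = +0.217315-0.000001i)
  m=3: (+0.000004+0.000002i) × (+0.022439+0.183334i) = -0.000000+0.000001i  (running Σ = +0.217315+0.000000i)
  m=4: (+0.000000-0.000000i) × (+0.416532-0.068240i) = -0.000000-0.000000i  (running Σ = +0.217315-0.000000i)
Σ over m = +0.217315-0.000000i; ×(4π/9) → +0.303429-0.000000i. Real part: 0.303429

0.303429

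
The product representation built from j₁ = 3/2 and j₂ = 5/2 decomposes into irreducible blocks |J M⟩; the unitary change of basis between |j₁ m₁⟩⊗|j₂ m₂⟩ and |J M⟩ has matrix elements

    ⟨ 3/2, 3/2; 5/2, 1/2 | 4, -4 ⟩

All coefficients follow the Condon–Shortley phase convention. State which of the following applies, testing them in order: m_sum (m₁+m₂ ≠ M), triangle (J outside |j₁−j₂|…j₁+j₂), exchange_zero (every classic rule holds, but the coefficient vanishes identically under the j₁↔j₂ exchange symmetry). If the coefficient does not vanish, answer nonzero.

m-sum: m₁+m₂ = 3/2+1/2 = 2, M = -4  ✗ ⇒ coefficient is 0

m_sum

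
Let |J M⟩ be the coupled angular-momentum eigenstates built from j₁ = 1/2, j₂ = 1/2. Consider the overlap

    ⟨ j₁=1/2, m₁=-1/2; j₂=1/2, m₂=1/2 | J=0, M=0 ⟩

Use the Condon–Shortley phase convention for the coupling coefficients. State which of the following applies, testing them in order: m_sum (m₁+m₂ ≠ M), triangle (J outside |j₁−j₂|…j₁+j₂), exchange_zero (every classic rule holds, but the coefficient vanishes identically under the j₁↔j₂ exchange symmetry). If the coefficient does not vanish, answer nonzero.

nonzero

m-sum: m₁+m₂ = -1/2+1/2 = 0, M = 0  ✓
triangle: |j₁−j₂| = 0 ≤ J = 0 ≤ j₁+j₂ = 1  ✓
exchange: j₁≠j₂ or m₁≠m₂ — the exchange symmetry imposes no constraint here
value check: CG = −√(1/2) = -0.707107 ≠ 0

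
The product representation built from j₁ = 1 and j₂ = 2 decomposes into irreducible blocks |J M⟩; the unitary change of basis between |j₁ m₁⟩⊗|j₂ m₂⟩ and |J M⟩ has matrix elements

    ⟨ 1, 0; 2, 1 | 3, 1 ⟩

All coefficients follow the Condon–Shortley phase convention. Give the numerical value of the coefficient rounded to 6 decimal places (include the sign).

+0.730297

j₁+j₂−J=0  J+j₁−j₂=2  J−j₁+j₂=4  j₁+j₂+J+1=7
(j₁±m₁, j₂±m₂, J±M) = (1,1,3,1,4,2)
P² = 96/5
sum k=0..0:
  [0] +1/6 = 1/6
S = 1/6
C² = P²·S² = 8/15 ; C = +0.730297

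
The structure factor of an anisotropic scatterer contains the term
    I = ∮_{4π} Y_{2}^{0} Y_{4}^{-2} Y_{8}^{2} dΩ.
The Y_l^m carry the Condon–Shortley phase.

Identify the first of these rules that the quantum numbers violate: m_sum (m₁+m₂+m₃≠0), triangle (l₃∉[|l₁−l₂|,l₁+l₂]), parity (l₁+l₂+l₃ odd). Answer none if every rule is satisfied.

triangle

azimuthal sum: 0 − 2 + 2 = 0  ✓
l₃ must lie in [2,6]; have l₃=8  ✗
L = 2 + 4 + 8 = 14 (even)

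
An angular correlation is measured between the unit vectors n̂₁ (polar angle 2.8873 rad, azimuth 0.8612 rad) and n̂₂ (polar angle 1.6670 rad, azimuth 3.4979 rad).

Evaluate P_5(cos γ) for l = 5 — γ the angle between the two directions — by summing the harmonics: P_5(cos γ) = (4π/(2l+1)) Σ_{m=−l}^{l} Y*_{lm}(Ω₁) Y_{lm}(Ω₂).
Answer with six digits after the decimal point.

Expand P_5 via completeness: Σ_{m} conj(Y_{5,m}) at Ω₁ times Y_{5,m} at Ω₂ —
  [-5]  conj(Y_{5,-5})(Ω₁) = -0.00018 - 0.00043j ; Y_{5,-5}(Ω₂) = 0.09486 + 0.44347j ; Δ = 0.00017 - 0.00012j
  [-4]  conj(Y_{5,-4})(Ω₁) = 0.00543 + 0.00170j ; Y_{5,-4}(Ω₂) = -0.02007 + 0.13693j ; Δ = -0.00034 + 0.00071j
  [-3]  conj(Y_{5,-3})(Ω₁) = -0.03471 + 0.02167j ; Y_{5,-3}(Ω₂) = 0.15050 - 0.27426j ; Δ = 0.00072 + 0.01278j
  [-2]  conj(Y_{5,-2})(Ω₁) = 0.02838 - 0.18574j ; Y_{5,-2}(Ω₂) = 0.11866 - 0.10253j ; Δ = -0.01568 - 0.02495j
  [-1]  conj(Y_{5,-1})(Ω₁) = 0.33135 + 0.38582j ; Y_{5,-1}(Ω₂) = -0.26072 + 0.09704j ; Δ = -0.12383 - 0.06844j
  [+0]  conj(Y_{5,0})(Ω₁) = -0.53295 + 0.00000j ; Y_{5,0}(Ω₂) = -0.16131 + 0.00000j ; Δ = 0.08597 + 0.00000j
  [+1]  conj(Y_{5,1})(Ω₁) = -0.33135 + 0.38582j ; Y_{5,1}(Ω₂) = 0.26072 + 0.09704j ; Δ = -0.12383 + 0.06844j
  [+2]  conj(Y_{5,2})(Ω₁) = 0.02838 + 0.18574j ; Y_{5,2}(Ω₂) = 0.11866 + 0.10253j ; Δ = -0.01568 + 0.02495j
  [+3]  conj(Y_{5,3})(Ω₁) = 0.03471 + 0.02167j ; Y_{5,3}(Ω₂) = -0.15050 - 0.27426j ; Δ = 0.00072 - 0.01278j
  [+4]  conj(Y_{5,4})(Ω₁) = 0.00543 - 0.00170j ; Y_{5,4}(Ω₂) = -0.02007 - 0.13693j ; Δ = -0.00034 - 0.00071j
  [+5]  conj(Y_{5,5})(Ω₁) = 0.00018 - 0.00043j ; Y_{5,5}(Ω₂) = -0.09486 + 0.44347j ; Δ = 0.00017 + 0.00012j
Accumulated sum -0.19194 - 0.00000j; after 4π/(2l+1) scaling, -0.21927 - 0.00000j ⇒ P_5 = -0.219273

-0.219273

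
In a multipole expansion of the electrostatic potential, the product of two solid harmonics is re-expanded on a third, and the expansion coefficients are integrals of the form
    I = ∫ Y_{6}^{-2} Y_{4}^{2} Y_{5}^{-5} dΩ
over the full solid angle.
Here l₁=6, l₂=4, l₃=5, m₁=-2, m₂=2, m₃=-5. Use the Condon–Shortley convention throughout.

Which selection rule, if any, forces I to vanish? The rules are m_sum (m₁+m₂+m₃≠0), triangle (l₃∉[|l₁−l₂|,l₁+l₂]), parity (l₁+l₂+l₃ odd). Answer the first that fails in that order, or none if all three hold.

Σmᵢ = -5  ✗
l₃∈[|l₁−l₂|,l₁+l₂]=[2,10], have l₃=5
Σlᵢ = 15 ⇒ odd

m_sum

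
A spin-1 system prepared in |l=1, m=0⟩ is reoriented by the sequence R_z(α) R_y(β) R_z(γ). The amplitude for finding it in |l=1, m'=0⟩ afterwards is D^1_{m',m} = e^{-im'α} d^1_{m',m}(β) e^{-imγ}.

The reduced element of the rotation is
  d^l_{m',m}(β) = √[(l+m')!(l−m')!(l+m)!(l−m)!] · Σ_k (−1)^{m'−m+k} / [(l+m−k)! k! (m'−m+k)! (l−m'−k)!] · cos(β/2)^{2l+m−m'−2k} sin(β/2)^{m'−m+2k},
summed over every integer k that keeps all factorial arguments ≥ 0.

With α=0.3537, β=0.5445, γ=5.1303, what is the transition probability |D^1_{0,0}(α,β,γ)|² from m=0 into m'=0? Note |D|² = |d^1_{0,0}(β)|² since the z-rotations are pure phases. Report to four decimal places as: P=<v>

D^1_{0,0}(0.3537,0.5445,5.1303) = e^{-i·0·0.3537}·d^1_{0,0}(0.5445)·e^{-i·0·5.1303}. Compute d first:
Half-angle: c=0.963168, s=0.268899. N=√(1·1·1·1)=1.000000
k∈{0,1} keeps every argument non-negative
  k=0: (−1)^0·1.0000/(1)·0.9632^2·0.2689^0 = +0.927693
  k=1: (−1)^1·1.0000/(1)·0.9632^0·0.2689^2 = -0.072307
d^1_{0,0}(0.5445) = +0.927693 -0.072307 = +0.855386
|D^1_{0,0}|² = |d^1_{0,0}(β)|² = (+0.855386)² = 0.731686 (the z-rotation phases have unit modulus)

P=0.7317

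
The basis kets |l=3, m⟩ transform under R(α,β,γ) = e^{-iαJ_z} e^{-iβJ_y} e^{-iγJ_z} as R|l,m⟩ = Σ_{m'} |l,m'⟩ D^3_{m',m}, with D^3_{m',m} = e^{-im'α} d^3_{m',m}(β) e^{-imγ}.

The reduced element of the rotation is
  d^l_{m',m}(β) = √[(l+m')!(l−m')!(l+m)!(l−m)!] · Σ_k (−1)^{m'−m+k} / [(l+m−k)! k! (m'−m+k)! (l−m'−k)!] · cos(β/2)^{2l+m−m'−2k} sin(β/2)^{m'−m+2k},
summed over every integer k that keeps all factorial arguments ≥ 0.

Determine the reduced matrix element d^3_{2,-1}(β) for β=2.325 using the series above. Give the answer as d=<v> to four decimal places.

d^3_{2,-1}(β=2.3250) via the finite sum:
With c≡cos(β/2)=0.397046 and s≡sin(β/2)=0.917799, N=[120·1·2·24]^{1/2}=75.894664
The bounds max(0,m−m')=0 and min(l+m,l−m')=1 give 2 terms
  k=0: (−1)^3·75.8947/(12)·0.3970^3·0.9178^3 = -0.306052
  k=1: (−1)^4·75.8947/(24)·0.3970^1·0.9178^5 = +0.817670
d^3_{2,-1}(2.3250) = -0.306052 +0.817670 = +0.511618

d=0.5116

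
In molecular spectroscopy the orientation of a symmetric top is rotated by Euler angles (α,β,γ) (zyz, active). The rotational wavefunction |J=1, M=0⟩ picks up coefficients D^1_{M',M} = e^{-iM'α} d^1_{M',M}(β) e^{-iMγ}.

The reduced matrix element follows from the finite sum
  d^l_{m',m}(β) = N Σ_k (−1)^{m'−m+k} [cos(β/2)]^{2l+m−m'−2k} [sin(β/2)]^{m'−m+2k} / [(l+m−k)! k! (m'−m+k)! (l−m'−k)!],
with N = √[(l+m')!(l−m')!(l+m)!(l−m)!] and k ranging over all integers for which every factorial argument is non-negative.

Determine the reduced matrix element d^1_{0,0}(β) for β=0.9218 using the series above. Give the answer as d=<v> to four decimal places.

d^1_{0,0}(β=0.9218) via the finite sum:
c=cos(0.921800/2)=0.895653, s=sin(0.921800/2)=0.444754; N=√[1·1·1·1]=1.000000
The bounds max(0,m−m')=0 and min(l+m,l−m')=1 give 2 terms
  k=0: (−1)^0·1.0000/(1)·0.8957^2·0.4448^0 = +0.802194
  k=1: (−1)^1·1.0000/(1)·0.8957^0·0.4448^2 = -0.197806
d^1_{0,0}(0.9218) = +0.802194 -0.197806 = +0.604387

d=0.6044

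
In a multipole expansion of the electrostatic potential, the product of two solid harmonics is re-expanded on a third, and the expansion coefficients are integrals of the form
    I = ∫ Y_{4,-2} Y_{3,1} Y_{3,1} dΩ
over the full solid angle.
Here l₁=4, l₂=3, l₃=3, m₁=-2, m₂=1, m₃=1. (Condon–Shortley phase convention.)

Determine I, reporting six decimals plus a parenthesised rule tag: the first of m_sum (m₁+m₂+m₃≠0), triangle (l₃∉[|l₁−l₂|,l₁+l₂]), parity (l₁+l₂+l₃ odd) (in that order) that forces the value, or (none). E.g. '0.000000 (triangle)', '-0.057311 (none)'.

Rules hold: Σm=0, L=10 even, 1≤3≤7.
N = 9·7·7 = 441
Δ = 4!·4!·2!/11! = 1/34650
Racah Σ t=1..3: t=1:−1/72 t=2:+1/16 t=3:−1/72 = 5/144
⇒ 3j(4 3 3; 0 0 0)² = 2/77, sgn -1
Racah Σ t=2..4: t=2:+1/192 t=3:−1/36 t=4:+1/192 = -5/288
⇒ 3j(4 3 3; -2 1 1)² = 20/693, sgn -1
4πI² = N·(3j₀)²·(3jₘ)² = 40/121
I = +1·√(0.330579/4π) = 0.16219310
No selection rule forces the value: the integral is nonzero (none).

0.162193 (none)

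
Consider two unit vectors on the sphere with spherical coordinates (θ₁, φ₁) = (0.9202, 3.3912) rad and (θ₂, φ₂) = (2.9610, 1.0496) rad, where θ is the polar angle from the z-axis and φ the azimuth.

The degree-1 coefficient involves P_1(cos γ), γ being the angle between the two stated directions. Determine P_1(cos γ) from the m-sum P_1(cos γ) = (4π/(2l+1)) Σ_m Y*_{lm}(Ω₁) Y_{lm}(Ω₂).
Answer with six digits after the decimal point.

Term-by-term m-sum for l=1 (normalisation 4π/3 = 4.188790):
  term(m=-1) = -0.01189 + 0.01224j   from Y*(Ω₁)=-0.26640 - 0.06791j, Y(Ω₂)=0.03090 - 0.05382j
  term(m=+0) = -0.14224 + 0.00000j   from Y*(Ω₁)=0.29593 + 0.00000j, Y(Ω₂)=-0.48066 + 0.00000j
  term(m=+1) = -0.01189 - 0.01224j   from Y*(Ω₁)=0.26640 - 0.06791j, Y(Ω₂)=-0.03090 - 0.05382j
Σ over m = -0.16601 + 0.00000j; ×(4π/3) → -0.69539 + 0.00000j. Real part: -0.695387

-0.695387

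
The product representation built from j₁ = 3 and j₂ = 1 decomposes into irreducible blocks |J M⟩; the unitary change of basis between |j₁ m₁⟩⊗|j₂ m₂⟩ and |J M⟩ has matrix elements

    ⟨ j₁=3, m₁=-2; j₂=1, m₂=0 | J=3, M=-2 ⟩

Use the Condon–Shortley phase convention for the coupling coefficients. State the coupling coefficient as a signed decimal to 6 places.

j₁+j₂−J=1  J+j₁−j₂=5  J−j₁+j₂=1  j₁+j₂+J+1=8
(j₁±m₁, j₂±m₂, J±M) = (1,5,1,1,1,5)
P² = 300
sum k=0..1:
  [0] +1/120 = 1/120
  [1] −1/24 = -1/24
S = -1/30
C² = P²·S² = 1/3 ; C = -0.577350

−√(1/3) = -0.577350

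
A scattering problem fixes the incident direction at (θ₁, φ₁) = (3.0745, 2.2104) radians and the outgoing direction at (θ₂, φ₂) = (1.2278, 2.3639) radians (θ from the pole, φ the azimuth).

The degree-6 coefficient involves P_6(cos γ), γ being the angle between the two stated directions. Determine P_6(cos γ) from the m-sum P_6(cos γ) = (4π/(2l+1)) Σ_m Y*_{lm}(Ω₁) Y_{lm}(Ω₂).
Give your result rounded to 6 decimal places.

0.073553

Expand P_6 via completeness: Σ_{m} conj(Y_{6,m}) at Ω₁ times Y_{6,m} at Ω₂ —
  m=-6: (0.00000 + 0.00000j) × (-0.01558 - 0.33665j) = 0.00000 - 0.00000j  (running Σ = 0.00000 - 0.00000j)
  m=-5: (-0.00000 + 0.00000j) × (0.30593 + 0.28322j) = -0.00000 + 0.00000j  (running Σ = -0.00000 + 0.00000j)
  m=-4: (-0.00006 + 0.00004j) × (-0.06849 + 0.00211j) = 0.00000 - 0.00000j  (running Σ = 0.00000 - 0.00000j)
  m=-3: (-0.00146 - 0.00053j) × (-0.22186 + 0.23237j) = 0.00045 - 0.00022j  (running Σ = 0.00045 - 0.00022j)
  m=-2: (-0.00664 - 0.02213j) × (-0.00273 - 0.17726j) = -0.00390 + 0.00124j  (running Σ = -0.00345 + 0.00101j)
  m=-1: (0.12894 - 0.17332j) × (-0.18864 - 0.18576j) = -0.05652 + 0.00874j  (running Σ = -0.05997 + 0.00976j)
  m=0: (0.96959 + 0.00000j) × (0.20218 + 0.00000j) = 0.19604 + 0.00000j  (running Σ = 0.13606 + 0.00976j)
  m=1: (-0.12894 - 0.17332j) × (0.18864 - 0.18576j) = -0.05652 - 0.00874j  (running Σ = 0.07954 + 0.00101j)
  m=2: (-0.00664 + 0.02213j) × (-0.00273 + 0.17726j) = -0.00390 - 0.00124j  (running Σ = 0.07564 - 0.00022j)
  m=3: (0.00146 - 0.00053j) × (0.22186 + 0.23237j) = 0.00045 + 0.00022j  (running Σ = 0.07609 - 0.00000j)
  m=4: (-0.00006 - 0.00004j) × (-0.06849 - 0.00211j) = 0.00000 + 0.00000j  (running Σ = 0.07609 + 0.00000j)
  m=5: (0.00000 + 0.00000j) × (-0.30593 + 0.28322j) = -0.00000 - 0.00000j  (running Σ = 0.07609 - 0.00000j)
  m=6: (0.00000 - 0.00000j) × (-0.01558 + 0.33665j) = 0.00000 + 0.00000j  (running Σ = 0.07609 + 0.00000j)
Total Σ_m = 0.07609 + 0.00000j. Multiply by 0.966644: 0.07355 + 0.00000j. P_6(cos γ) = 0.073553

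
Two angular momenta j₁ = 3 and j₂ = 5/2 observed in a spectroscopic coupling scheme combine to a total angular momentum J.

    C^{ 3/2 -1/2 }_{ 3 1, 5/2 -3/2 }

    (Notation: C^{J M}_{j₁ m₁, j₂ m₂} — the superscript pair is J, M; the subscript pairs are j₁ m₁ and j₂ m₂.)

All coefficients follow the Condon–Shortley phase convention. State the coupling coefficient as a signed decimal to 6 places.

-0.483046

j₁+j₂−J=4  J+j₁−j₂=2  J−j₁+j₂=1  j₁+j₂+J+1=8
(j₁±m₁, j₂±m₂, J±M) = (4,2,1,4,1,2)
P² = 384/35
sum k=0..1:
  [0] +1/48 = 1/48
  [1] −1/6 = -1/6
S = -7/48
C² = P²·S² = 7/30 ; C = -0.483046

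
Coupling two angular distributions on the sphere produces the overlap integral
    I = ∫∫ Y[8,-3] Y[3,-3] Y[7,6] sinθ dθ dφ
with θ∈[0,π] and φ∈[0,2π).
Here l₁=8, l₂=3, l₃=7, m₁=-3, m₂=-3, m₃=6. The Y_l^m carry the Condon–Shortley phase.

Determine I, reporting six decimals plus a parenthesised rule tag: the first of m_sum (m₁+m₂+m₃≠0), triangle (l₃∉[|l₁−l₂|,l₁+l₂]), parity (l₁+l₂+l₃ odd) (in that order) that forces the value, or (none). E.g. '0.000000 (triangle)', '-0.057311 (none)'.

0.043419 (none)

Checks pass: Σm=0; 18 even; l₃=7∈[5,11].
(2·8+1)(2·3+1)(2·7+1) = 1785
Δ: 4! 12! 2! / 19! → 1/5290740
sum: t=1:−1/7257600 t=2:+1/2073600 t=3:−1/7257600 = 1/4838400
3j²(8 3 7; 0 0 0) = Δ·Π!·Σ² = 252/20995  (sign -1)
sum: t=0:+1/1916006400 = 1/1916006400
3j²(8 3 7; -3 -3 6) = Δ·Π!·Σ² = 5/4522  (sign -1)
combine: 4πI² = 1785·252/20995·5/4522 = 1890/79781
take √, sign +1: I = 0.04341864
No selection rule forces the value: the integral is nonzero (none).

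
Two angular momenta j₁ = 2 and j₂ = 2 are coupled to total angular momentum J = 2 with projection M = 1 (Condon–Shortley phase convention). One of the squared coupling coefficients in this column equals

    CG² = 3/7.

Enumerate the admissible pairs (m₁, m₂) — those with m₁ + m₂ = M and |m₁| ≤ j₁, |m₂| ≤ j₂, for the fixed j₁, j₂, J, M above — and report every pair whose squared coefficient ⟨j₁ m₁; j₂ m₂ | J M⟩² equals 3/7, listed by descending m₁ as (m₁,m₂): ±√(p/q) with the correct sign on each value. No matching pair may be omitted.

Admissible pairs with m₁+m₂ = M = 1: (-1,2), (0,1), (1,0), (2,-1)
  (m₁,m₂)=(2,-1): CG² = 3/7, CG = +√(3/7)   ← matches the target
  (m₁,m₂)=(1,0): CG² = 1/14, CG = −√(1/14)
  (m₁,m₂)=(0,1): CG² = 1/14, CG = −√(1/14)
  (m₁,m₂)=(-1,2): CG² = 3/7, CG = +√(3/7)   ← matches the target
Pairs with CG² = 3/7: (2,-1): +√(3/7); (-1,2): +√(3/7)

(2,-1): +√(3/7); (-1,2): +√(3/7)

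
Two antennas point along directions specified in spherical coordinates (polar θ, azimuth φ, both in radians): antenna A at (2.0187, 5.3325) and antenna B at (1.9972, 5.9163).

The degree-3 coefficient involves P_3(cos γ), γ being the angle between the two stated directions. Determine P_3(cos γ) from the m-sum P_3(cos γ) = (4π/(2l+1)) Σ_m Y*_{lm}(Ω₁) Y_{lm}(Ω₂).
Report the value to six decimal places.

Term-by-term m-sum for l=3 (normalisation 4π/7 = 1.795196):
  m=-3: Y*=-0.292817-0.087232i  Y=+0.142646+0.280720i  product -0.017281-0.094643i
  m=-2: Y*=+0.116717+0.340117i  Y=-0.260215-0.234644i  product +0.049435-0.115890i
  m=-1: Y*=-0.010533+0.014751i  Y=-0.039737-0.015270i  product +0.000644-0.000425i
  m=+0: Y*=+0.333284-0.000000i  Y=+0.331021+0.000000i  product +0.110324+0.000000i
  m=+1: Y*=+0.010533+0.014751i  Y=+0.039737-0.015270i  product +0.000644+0.000425i
  m=+2: Y*=+0.116717-0.340117i  Y=-0.260215+0.234644i  product +0.049435+0.115890i
  m=+3: Y*=+0.292817-0.087232i  Y=-0.142646+0.280720i  product -0.017281+0.094643i
Accumulated sum +0.175919+0.000000i; after 4π/(2l+1) scaling, +0.315809+0.000000i ⇒ P_3 = 0.315809

0.315809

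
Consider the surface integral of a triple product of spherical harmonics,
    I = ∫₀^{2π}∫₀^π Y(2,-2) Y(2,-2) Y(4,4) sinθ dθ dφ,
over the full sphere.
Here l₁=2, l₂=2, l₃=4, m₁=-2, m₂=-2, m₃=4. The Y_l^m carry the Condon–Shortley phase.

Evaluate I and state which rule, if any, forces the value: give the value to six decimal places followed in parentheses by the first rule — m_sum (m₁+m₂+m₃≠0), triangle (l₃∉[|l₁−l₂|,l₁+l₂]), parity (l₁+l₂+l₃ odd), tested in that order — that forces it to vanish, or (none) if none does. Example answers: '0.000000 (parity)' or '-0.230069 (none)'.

m-sum 0 ✓  L=8 even ✓  0≤4≤4 ✓
Π(2lᵢ+1) = 5×5×9 = 225
triangle coeff Δ(2,2,4) = 1/630
Σ_t [0,0]: t=0:+1/16 = 1/16
(3j)²=2/35 [(2 2 4; 0 0 0)], sign=+1
Σ_t [0,0]: t=0:+1/576 = 1/576
(3j)²=1/9 [(2 2 4; -2 -2 4)], sign=+1
⇒ 4πI² = 10/7
I = (+1)√(10/7/(4π)) = 0.33716777
No selection rule forces the value: the integral is nonzero (none).

0.337168 (none)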